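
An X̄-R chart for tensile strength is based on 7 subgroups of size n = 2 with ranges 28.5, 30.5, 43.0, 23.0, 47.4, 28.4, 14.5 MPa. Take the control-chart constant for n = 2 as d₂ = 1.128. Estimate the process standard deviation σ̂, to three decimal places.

27.267

R̄ = (28.5 + 30.5 + 43.0 + 23.0 + 47.4 + 28.4 + 14.5) / 7 = 30.7571
σ̂ = R̄ / d₂ = 30.7571 / 1.128 = 27.2670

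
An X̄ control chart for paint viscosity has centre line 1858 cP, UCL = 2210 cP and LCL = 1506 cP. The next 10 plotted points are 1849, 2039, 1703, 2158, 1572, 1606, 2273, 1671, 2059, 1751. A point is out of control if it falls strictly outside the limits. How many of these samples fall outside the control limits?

1

Compare each point to [1506, 2210]: sample 7 = 2273 > UCL.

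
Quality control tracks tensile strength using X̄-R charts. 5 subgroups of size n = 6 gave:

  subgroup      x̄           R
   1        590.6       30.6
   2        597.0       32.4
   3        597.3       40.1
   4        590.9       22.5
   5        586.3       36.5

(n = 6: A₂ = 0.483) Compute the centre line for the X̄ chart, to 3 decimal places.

X̄̄ = (590.6 + 597.0 + 597.3 + 590.9 + 586.3) / 5 = 2962.1000 / 5 = 592.4200
CL = X̄̄ = 592.4200

592.420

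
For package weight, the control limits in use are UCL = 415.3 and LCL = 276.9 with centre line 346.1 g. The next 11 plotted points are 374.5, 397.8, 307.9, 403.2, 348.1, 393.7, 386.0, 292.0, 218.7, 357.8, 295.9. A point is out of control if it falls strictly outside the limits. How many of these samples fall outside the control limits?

1

Compare each point to [276.9, 415.3]: sample 9 = 218.7 < LCL.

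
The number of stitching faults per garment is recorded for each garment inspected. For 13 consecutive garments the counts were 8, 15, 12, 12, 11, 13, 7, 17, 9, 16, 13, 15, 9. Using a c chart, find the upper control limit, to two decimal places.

c̄ = (8 + 15 + 12 + 12 + 11 + 13 + 7 + 17 + 9 + 16 + 13 + 15 + 9) / 13 = 157 / 13 = 12.0769
UCL = c̄ + 3√c̄ = 12.0769 + 3 × √12.0769 = 12.0769 + 3 × 3.4752 = 22.5025

22.50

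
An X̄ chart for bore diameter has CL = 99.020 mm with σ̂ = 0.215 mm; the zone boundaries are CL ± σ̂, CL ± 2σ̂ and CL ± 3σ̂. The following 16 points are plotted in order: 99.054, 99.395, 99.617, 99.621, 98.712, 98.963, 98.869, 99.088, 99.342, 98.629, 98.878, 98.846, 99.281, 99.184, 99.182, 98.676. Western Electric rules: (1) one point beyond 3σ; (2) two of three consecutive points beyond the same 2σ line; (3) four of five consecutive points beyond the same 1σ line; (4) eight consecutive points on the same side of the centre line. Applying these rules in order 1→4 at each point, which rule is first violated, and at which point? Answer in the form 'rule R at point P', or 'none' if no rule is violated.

Zone of each point (C = within 1σ̂, B = 1σ̂–2σ̂, A = 2σ̂–3σ̂, * = beyond 3σ̂; sign = side of CL): 1:+C, 2:+B, 3:+A, 4:+A, 5:-B, 6:-C, 7:-C, 8:+C, 9:+B, 10:-B, 11:-C, 12:-C, 13:+B, 14:+C, 15:+C, 16:-B
Rule 2 (two of three consecutive points beyond the same 2σ limit) is satisfied at point 4.

rule 2 at point 4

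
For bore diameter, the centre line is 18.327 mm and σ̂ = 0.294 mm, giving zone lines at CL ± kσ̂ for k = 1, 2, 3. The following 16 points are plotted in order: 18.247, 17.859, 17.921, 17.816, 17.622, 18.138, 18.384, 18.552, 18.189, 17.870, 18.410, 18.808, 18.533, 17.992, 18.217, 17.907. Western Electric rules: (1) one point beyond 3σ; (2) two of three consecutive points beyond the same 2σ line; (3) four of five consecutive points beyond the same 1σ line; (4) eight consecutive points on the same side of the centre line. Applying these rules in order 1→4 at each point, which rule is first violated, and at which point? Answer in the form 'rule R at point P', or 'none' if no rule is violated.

Zone of each point (C = within 1σ̂, B = 1σ̂–2σ̂, A = 2σ̂–3σ̂, * = beyond 3σ̂; sign = side of CL): 1:-C, 2:-B, 3:-B, 4:-B, 5:-A, 6:-C, 7:+C, 8:+C, 9:-C, 10:-B, 11:+C, 12:+B, 13:+C, 14:-B, 15:-C, 16:-B
Rule 3 (four of five consecutive points beyond the same 1σ limit) is satisfied at point 5.

rule 3 at point 5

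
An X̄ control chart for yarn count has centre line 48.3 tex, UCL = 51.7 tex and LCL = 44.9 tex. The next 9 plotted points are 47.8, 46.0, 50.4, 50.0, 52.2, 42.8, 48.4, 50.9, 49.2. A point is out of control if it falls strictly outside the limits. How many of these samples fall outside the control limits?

2

Compare each point to [44.9, 51.7]: sample 5 = 52.2 > UCL; sample 6 = 42.8 < LCL.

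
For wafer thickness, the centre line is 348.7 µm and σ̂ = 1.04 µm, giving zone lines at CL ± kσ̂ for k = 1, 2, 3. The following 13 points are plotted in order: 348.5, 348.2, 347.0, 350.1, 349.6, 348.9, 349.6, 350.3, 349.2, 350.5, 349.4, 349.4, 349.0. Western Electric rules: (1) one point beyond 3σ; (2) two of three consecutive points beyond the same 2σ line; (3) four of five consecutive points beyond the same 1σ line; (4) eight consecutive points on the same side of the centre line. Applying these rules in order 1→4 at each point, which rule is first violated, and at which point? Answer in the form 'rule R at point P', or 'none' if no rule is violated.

Zone of each point (C = within 1σ̂, B = 1σ̂–2σ̂, A = 2σ̂–3σ̂, * = beyond 3σ̂; sign = side of CL): 1:-C, 2:-C, 3:-B, 4:+B, 5:+C, 6:+C, 7:+C, 8:+B, 9:+C, 10:+B, 11:+C, 12:+C, 13:+C
Rule 4 (eight consecutive points on the same side of the centre line) is satisfied at point 11.

rule 4 at point 11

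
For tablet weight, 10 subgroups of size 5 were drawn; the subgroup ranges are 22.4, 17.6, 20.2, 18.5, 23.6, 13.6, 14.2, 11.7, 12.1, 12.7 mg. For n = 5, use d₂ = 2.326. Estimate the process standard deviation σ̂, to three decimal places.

7.163

R̄ = (22.4 + 17.6 + 20.2 + 18.5 + 23.6 + 13.6 + 14.2 + 11.7 + 12.1 + 12.7) / 10 = 16.6600
σ̂ = R̄ / d₂ = 16.6600 / 2.326 = 7.1625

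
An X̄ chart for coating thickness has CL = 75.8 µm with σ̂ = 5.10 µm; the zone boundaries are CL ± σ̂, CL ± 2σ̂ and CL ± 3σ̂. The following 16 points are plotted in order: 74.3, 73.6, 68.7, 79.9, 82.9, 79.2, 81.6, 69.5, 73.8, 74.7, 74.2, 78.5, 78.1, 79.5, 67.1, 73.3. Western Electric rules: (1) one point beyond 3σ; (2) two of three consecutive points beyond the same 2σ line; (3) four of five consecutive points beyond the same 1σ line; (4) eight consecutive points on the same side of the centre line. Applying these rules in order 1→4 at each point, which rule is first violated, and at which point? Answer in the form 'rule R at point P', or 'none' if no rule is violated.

none

Zone of each point (C = within 1σ̂, B = 1σ̂–2σ̂, A = 2σ̂–3σ̂, * = beyond 3σ̂; sign = side of CL): 1:-C, 2:-C, 3:-B, 4:+C, 5:+B, 6:+C, 7:+B, 8:-B, 9:-C, 10:-C, 11:-C, 12:+C, 13:+C, 14:+C, 15:-B, 16:-C
No rule fires across all 16 points.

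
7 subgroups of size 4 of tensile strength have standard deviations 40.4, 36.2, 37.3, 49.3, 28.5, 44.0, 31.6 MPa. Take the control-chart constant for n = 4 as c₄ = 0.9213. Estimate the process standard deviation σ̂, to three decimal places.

41.448

s̄ = (40.4 + 36.2 + 37.3 + 49.3 + 28.5 + 44.0 + 31.6) / 7 = 38.1857
σ̂ = s̄ / c₄ = 38.1857 / 0.9213 = 41.4476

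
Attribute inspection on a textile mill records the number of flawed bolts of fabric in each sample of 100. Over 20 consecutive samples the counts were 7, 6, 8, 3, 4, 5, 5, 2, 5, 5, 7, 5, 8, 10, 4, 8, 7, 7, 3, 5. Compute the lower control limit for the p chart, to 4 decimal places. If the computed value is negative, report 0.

p̄ = Σdᵢ / (k·n) = 114 / (20 × 100) = 0.05700
LCL = p̄ − 3·√(p̄(1−p̄)/n) = 0.05700 − 3 × 0.02318 = -0.01255 → 0 (negative, so LCL = 0)

0.0000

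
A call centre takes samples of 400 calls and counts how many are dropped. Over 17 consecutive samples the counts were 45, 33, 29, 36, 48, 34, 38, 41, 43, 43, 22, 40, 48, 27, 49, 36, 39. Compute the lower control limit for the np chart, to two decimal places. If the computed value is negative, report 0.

p̄ = Σdᵢ / (k·n) = 651 / (17 × 400) = 0.09574
LCL = np̄ − 3·√(np̄(1−p̄)) = 38.2941 − 3 × 5.8846 = 20.6404

20.64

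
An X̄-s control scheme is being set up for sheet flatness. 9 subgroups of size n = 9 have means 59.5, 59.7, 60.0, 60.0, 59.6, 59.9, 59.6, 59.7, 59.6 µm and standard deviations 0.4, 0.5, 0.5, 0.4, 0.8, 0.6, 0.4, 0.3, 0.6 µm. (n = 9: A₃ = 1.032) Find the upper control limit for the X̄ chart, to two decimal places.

X̄̄ = (59.5 + 59.7 + 60.0 + 60.0 + 59.6 + 59.9 + 59.6 + 59.7 + 59.6) / 9 = 59.7333
s̄ = (0.4 + 0.5 + 0.5 + 0.4 + 0.8 + 0.6 + 0.4 + 0.3 + 0.6) / 9 = 0.5000
UCL = X̄̄ + A₃·s̄ = 59.7333 + 1.032 × 0.5000 = 60.2493

60.25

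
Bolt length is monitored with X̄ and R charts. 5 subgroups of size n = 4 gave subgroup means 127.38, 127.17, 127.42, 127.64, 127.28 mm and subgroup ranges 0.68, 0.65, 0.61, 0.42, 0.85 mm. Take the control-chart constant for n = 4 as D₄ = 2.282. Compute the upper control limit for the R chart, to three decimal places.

R̄ = (0.68 + 0.65 + 0.61 + 0.42 + 0.85) / 5 = 3.2100 / 5 = 0.6420
UCL_R = D₄·R̄ = 2.282 × 0.6420 = 1.4650

1.465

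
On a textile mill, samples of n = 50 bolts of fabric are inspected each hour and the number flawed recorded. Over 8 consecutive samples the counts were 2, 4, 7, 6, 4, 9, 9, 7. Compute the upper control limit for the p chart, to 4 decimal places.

p̄ = Σdᵢ / (k·n) = 48 / (8 × 50) = 0.12000
UCL = p̄ + 3·√(p̄(1−p̄)/n) = 0.12000 + 3 × √(0.12000×0.88000/50) = 0.12000 + 3 × 0.04596 = 0.25787

0.2579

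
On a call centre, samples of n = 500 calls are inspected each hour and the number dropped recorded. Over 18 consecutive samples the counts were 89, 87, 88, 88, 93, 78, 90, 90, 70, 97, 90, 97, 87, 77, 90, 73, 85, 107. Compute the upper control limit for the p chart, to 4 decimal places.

p̄ = Σdᵢ / (k·n) = 1576 / (18 × 500) = 0.17511
UCL = p̄ + 3·√(p̄(1−p̄)/n) = 0.17511 + 3 × √(0.17511×0.82489/500) = 0.17511 + 3 × 0.01700 = 0.22610

0.2261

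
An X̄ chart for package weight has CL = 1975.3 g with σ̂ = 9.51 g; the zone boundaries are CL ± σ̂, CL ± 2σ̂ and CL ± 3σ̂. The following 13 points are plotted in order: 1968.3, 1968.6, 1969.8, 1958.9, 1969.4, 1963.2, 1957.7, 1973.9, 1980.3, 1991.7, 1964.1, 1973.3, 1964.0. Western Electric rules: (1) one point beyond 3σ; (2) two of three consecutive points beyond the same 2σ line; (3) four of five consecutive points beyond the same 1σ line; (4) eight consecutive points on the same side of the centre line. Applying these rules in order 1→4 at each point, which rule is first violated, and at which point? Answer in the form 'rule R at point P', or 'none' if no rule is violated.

Zone of each point (C = within 1σ̂, B = 1σ̂–2σ̂, A = 2σ̂–3σ̂, * = beyond 3σ̂; sign = side of CL): 1:-C, 2:-C, 3:-C, 4:-B, 5:-C, 6:-B, 7:-B, 8:-C, 9:+C, 10:+B, 11:-B, 12:-C, 13:-B
Rule 4 (eight consecutive points on the same side of the centre line) is satisfied at point 8.

rule 4 at point 8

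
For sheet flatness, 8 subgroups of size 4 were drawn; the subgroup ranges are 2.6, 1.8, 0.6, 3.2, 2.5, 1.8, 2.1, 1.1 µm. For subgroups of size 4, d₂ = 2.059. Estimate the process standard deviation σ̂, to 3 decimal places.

0.953

R̄ = (2.6 + 1.8 + 0.6 + 3.2 + 2.5 + 1.8 + 2.1 + 1.1) / 8 = 1.9625
σ̂ = R̄ / d₂ = 1.9625 / 2.059 = 0.9531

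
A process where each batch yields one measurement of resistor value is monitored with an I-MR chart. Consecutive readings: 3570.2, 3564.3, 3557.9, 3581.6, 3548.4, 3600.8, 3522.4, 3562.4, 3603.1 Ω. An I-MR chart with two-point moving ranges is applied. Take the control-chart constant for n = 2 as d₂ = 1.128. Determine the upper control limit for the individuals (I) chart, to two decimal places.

3661.22

X̄ = (3570.2 + 3564.3 + 3557.9 + 3581.6 + 3548.4 + 3600.8 + 3522.4 + 3562.4 + 3603.1) / 9 = 3567.9000
Moving ranges: 5.9, 6.4, 23.7, 33.2, 52.4, 78.4, 40.0, 40.7; M̄R̄ = 280.7000 / 8 = 35.0875
UCL = X̄ + 3·M̄R̄/d₂ = 3567.9000 + 3 × 35.0875 / 1.128 = 3661.2178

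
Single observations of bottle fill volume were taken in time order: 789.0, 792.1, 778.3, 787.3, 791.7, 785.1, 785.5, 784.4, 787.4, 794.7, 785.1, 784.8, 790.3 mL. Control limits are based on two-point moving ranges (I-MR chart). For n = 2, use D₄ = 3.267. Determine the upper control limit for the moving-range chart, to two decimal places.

Moving ranges: 3.1, 13.8, 9.0, 4.4, 6.6, 0.4, 1.1, 3.0, 7.3, 9.6, 0.3, 5.5; M̄R̄ = 64.1000 / 12 = 5.3417
UCL_MR = D₄·M̄R̄ = 3.267 × 5.3417 = 17.4512

17.45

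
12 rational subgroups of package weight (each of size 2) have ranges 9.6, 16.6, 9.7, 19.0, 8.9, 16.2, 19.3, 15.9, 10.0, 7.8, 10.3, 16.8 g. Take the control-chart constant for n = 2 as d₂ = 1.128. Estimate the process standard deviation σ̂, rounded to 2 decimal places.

R̄ = (9.6 + 16.6 + 9.7 + 19.0 + 8.9 + 16.2 + 19.3 + 15.9 + 10.0 + 7.8 + 10.3 + 16.8) / 12 = 13.3417
σ̂ = R̄ / d₂ = 13.3417 / 1.128 = 11.8277

11.83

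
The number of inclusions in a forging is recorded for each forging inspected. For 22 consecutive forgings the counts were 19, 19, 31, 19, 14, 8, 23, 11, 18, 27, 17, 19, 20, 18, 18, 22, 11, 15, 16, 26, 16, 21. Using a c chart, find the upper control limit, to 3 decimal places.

31.465

c̄ = (19 + 19 + 31 + 19 + 14 + 8 + 23 + 11 + 18 + 27 + 17 + 19 + 20 + 18 + 18 + 22 + 11 + 15 + 16 + 26 + 16 + 21) / 22 = 408 / 22 = 18.5455
UCL = c̄ + 3√c̄ = 18.5455 + 3 × √18.5455 = 18.5455 + 3 × 4.3064 = 31.4648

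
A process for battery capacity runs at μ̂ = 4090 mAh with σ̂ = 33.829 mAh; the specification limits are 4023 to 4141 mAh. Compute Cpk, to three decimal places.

0.503

Cpu = (USL − μ̂) / (3σ̂) = (4141 − 4090) / (3 × 33.829) = 0.5025; Cpl = (μ̂ − LSL) / (3σ̂) = (4090 − 4023) / (3 × 33.829) = 0.6602; Cpk = min(Cpu, Cpl) = 0.5025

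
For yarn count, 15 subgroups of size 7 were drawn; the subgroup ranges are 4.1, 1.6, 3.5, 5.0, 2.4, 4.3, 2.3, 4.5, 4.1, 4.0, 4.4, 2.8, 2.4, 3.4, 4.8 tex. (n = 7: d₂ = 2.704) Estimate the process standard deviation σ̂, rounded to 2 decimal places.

R̄ = (4.1 + 1.6 + 3.5 + 5.0 + 2.4 + 4.3 + 2.3 + 4.5 + 4.1 + 4.0 + 4.4 + 2.8 + 2.4 + 3.4 + 4.8) / 15 = 3.5733
σ̂ = R̄ / d₂ = 3.5733 / 2.704 = 1.3215

1.32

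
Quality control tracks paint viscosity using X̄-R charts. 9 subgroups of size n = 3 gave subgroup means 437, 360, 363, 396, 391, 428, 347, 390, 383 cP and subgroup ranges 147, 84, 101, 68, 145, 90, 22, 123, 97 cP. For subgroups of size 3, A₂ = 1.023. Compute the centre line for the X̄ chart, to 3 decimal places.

X̄̄ = (437 + 360 + 363 + 396 + 391 + 428 + 347 + 390 + 383) / 9 = 3495.0000 / 9 = 388.3333
CL = X̄̄ = 388.3333

388.333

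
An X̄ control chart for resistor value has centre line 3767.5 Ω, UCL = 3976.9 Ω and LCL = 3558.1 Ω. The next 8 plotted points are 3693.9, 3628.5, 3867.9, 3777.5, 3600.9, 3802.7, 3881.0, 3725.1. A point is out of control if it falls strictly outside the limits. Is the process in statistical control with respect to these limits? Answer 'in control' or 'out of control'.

in control

All 8 points lie within [3558.1, 3976.9].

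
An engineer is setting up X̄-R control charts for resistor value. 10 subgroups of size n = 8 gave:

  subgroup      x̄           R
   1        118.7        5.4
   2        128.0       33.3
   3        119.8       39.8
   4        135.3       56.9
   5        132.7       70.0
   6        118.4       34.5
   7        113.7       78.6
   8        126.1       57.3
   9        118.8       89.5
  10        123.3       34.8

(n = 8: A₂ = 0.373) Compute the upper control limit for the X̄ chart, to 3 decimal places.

X̄̄ = (118.7 + 128.0 + 119.8 + 135.3 + 132.7 + 118.4 + 113.7 + 126.1 + 118.8 + 123.3) / 10 = 1234.8000 / 10 = 123.4800
R̄ = (5.4 + 33.3 + 39.8 + 56.9 + 70.0 + 34.5 + 78.6 + 57.3 + 89.5 + 34.8) / 10 = 500.1000 / 10 = 50.0100
UCL = X̄̄ + A₂·R̄ = 123.4800 + 0.373 × 50.0100 = 142.1337

142.134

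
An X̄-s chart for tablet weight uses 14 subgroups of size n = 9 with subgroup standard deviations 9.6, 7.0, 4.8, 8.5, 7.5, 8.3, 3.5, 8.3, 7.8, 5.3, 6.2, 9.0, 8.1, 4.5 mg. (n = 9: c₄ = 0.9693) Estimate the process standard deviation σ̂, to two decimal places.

s̄ = (9.6 + 7.0 + 4.8 + 8.5 + 7.5 + 8.3 + 3.5 + 8.3 + 7.8 + 5.3 + 6.2 + 9.0 + 8.1 + 4.5) / 14 = 7.0286
σ̂ = s̄ / c₄ = 7.0286 / 0.9693 = 7.2512

7.25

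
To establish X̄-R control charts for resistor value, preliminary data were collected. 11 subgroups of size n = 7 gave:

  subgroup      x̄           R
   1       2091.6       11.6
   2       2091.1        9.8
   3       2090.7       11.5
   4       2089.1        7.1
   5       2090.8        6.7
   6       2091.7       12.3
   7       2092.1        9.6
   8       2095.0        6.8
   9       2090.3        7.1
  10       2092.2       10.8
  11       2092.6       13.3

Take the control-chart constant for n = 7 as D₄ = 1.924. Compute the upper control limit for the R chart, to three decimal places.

R̄ = (11.6 + 9.8 + 11.5 + 7.1 + 6.7 + 12.3 + 9.6 + 6.8 + 7.1 + 10.8 + 13.3) / 11 = 106.6000 / 11 = 9.6909
UCL_R = D₄·R̄ = 1.924 × 9.6909 = 18.6453

18.645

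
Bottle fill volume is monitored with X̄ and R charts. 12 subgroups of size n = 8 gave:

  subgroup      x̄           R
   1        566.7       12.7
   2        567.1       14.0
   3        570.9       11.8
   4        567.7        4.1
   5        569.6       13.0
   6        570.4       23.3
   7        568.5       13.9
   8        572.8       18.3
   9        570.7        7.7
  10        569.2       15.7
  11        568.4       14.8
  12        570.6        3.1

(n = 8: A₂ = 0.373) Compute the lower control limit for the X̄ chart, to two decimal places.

564.65

X̄̄ = (566.7 + 567.1 + 570.9 + 567.7 + 569.6 + 570.4 + 568.5 + 572.8 + 570.7 + 569.2 + 568.4 + 570.6) / 12 = 6832.6000 / 12 = 569.3833
R̄ = (12.7 + 14.0 + 11.8 + 4.1 + 13.0 + 23.3 + 13.9 + 18.3 + 7.7 + 15.7 + 14.8 + 3.1) / 12 = 152.4000 / 12 = 12.7000
LCL = X̄̄ − A₂·R̄ = 569.3833 − 0.373 × 12.7000 = 564.6462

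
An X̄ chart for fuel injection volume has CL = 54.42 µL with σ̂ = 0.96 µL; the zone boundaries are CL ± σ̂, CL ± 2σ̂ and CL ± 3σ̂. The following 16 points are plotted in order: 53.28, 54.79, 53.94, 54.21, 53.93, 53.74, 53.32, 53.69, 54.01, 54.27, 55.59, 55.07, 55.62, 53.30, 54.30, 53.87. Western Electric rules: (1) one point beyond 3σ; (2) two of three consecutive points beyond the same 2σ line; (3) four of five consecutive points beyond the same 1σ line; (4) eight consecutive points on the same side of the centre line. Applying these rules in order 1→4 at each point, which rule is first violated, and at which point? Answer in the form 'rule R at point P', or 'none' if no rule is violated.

rule 4 at point 10

Zone of each point (C = within 1σ̂, B = 1σ̂–2σ̂, A = 2σ̂–3σ̂, * = beyond 3σ̂; sign = side of CL): 1:-B, 2:+C, 3:-C, 4:-C, 5:-C, 6:-C, 7:-B, 8:-C, 9:-C, 10:-C, 11:+B, 12:+C, 13:+B, 14:-B, 15:-C, 16:-C
Rule 4 (eight consecutive points on the same side of the centre line) is satisfied at point 10.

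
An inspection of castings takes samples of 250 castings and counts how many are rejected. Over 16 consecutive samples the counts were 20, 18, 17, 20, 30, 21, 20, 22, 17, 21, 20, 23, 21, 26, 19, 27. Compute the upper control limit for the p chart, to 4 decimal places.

p̄ = Σdᵢ / (k·n) = 342 / (16 × 250) = 0.08550
UCL = p̄ + 3·√(p̄(1−p̄)/n) = 0.08550 + 3 × √(0.08550×0.91450/250) = 0.08550 + 3 × 0.01768 = 0.13855

0.1386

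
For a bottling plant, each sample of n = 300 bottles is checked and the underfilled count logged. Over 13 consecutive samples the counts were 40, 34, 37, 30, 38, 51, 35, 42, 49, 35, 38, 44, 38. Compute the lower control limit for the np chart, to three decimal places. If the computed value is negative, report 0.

21.774

p̄ = Σdᵢ / (k·n) = 511 / (13 × 300) = 0.13103
LCL = np̄ − 3·√(np̄(1−p̄)) = 39.3077 − 3 × 5.8444 = 21.7744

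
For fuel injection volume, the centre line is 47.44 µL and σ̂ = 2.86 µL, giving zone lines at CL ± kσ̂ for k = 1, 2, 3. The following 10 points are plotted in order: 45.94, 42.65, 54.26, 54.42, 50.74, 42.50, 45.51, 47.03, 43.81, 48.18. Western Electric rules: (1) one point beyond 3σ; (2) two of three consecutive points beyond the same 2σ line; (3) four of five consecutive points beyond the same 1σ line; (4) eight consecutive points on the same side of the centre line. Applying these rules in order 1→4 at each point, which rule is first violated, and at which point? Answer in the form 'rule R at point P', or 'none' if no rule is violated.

rule 2 at point 4

Zone of each point (C = within 1σ̂, B = 1σ̂–2σ̂, A = 2σ̂–3σ̂, * = beyond 3σ̂; sign = side of CL): 1:-C, 2:-B, 3:+A, 4:+A, 5:+B, 6:-B, 7:-C, 8:-C, 9:-B, 10:+C
Rule 2 (two of three consecutive points beyond the same 2σ limit) is satisfied at point 4.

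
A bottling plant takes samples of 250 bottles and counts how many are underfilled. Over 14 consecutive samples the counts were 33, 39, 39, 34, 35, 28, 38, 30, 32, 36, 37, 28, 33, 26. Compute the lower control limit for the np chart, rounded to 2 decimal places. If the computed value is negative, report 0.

17.28

p̄ = Σdᵢ / (k·n) = 468 / (14 × 250) = 0.13371
LCL = np̄ − 3·√(np̄(1−p̄)) = 33.4286 − 3 × 5.3813 = 17.2846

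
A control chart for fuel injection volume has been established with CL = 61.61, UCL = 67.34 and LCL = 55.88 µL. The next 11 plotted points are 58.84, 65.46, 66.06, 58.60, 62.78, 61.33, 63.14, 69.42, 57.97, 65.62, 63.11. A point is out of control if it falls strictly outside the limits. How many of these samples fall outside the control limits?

1

Compare each point to [55.88, 67.34]: sample 8 = 69.42 > UCL.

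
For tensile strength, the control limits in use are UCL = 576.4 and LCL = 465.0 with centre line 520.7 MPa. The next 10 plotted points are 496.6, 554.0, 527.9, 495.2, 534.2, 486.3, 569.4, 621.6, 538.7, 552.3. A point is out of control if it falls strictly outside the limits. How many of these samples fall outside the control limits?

1

Compare each point to [465.0, 576.4]: sample 8 = 621.6 > UCL.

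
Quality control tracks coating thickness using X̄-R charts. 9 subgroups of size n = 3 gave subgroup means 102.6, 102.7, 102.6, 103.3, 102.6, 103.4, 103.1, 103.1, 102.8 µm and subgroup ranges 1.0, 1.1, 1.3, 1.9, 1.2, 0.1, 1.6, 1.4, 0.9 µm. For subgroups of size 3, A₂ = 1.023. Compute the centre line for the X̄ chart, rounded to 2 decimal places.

X̄̄ = (102.6 + 102.7 + 102.6 + 103.3 + 102.6 + 103.4 + 103.1 + 103.1 + 102.8) / 9 = 926.2000 / 9 = 102.9111
CL = X̄̄ = 102.9111

102.91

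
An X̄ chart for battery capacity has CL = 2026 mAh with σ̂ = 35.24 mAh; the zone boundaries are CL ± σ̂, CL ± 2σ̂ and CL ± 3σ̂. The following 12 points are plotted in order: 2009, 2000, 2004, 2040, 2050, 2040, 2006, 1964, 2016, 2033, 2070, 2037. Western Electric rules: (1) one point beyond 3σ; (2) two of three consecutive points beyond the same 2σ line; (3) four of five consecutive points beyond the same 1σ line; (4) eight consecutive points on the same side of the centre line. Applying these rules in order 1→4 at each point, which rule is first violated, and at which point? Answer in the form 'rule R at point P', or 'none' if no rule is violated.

none

Zone of each point (C = within 1σ̂, B = 1σ̂–2σ̂, A = 2σ̂–3σ̂, * = beyond 3σ̂; sign = side of CL): 1:-C, 2:-C, 3:-C, 4:+C, 5:+C, 6:+C, 7:-C, 8:-B, 9:-C, 10:+C, 11:+B, 12:+C
No rule fires across all 12 points.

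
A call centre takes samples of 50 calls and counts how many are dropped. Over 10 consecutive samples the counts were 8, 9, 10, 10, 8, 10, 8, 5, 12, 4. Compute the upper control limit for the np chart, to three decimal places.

16.331

p̄ = Σdᵢ / (k·n) = 84 / (10 × 50) = 0.16800
UCL = np̄ + 3·√(np̄(1−p̄)) = 8.4000 + 3 × √(8.4000×0.83200) = 8.4000 + 3 × 2.6436 = 16.3309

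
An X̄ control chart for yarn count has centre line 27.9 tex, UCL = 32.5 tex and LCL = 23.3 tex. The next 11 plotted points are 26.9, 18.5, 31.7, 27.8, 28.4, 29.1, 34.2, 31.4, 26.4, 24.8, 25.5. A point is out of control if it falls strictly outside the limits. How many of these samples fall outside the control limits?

Compare each point to [23.3, 32.5]: sample 2 = 18.5 < LCL; sample 7 = 34.2 > UCL.

2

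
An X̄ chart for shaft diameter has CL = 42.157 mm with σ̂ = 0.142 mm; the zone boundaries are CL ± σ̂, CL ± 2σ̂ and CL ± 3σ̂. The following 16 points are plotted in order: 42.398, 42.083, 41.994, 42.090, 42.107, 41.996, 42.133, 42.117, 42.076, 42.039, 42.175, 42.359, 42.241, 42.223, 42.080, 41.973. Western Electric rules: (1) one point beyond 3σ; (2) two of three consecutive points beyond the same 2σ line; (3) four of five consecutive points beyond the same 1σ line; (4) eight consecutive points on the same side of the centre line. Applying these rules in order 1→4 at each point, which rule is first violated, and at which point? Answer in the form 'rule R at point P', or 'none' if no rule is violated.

Zone of each point (C = within 1σ̂, B = 1σ̂–2σ̂, A = 2σ̂–3σ̂, * = beyond 3σ̂; sign = side of CL): 1:+B, 2:-C, 3:-B, 4:-C, 5:-C, 6:-B, 7:-C, 8:-C, 9:-C, 10:-C, 11:+C, 12:+B, 13:+C, 14:+C, 15:-C, 16:-B
Rule 4 (eight consecutive points on the same side of the centre line) is satisfied at point 9.

rule 4 at point 9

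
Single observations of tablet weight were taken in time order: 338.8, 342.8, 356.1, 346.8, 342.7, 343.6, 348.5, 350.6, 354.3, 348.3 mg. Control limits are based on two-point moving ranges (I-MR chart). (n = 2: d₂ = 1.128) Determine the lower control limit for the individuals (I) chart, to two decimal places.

332.98

X̄ = (338.8 + 342.8 + 356.1 + 346.8 + 342.7 + 343.6 + 348.5 + 350.6 + 354.3 + 348.3) / 10 = 347.2500
Moving ranges: 4.0, 13.3, 9.3, 4.1, 0.9, 4.9, 2.1, 3.7, 6.0; M̄R̄ = 48.3000 / 9 = 5.3667
LCL = X̄ − 3·M̄R̄/d₂ = 347.2500 − 3 × 5.3667 / 1.128 = 332.9770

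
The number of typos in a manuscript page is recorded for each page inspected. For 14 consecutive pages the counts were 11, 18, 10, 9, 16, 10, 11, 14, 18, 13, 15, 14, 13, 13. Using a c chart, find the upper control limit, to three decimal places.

c̄ = (11 + 18 + 10 + 9 + 16 + 10 + 11 + 14 + 18 + 13 + 15 + 14 + 13 + 13) / 14 = 185 / 14 = 13.2143
UCL = c̄ + 3√c̄ = 13.2143 + 3 × √13.2143 = 13.2143 + 3 × 3.6351 = 24.1197

24.120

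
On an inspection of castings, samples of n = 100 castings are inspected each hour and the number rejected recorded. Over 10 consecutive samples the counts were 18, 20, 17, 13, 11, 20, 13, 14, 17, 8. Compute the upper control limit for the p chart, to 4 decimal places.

p̄ = Σdᵢ / (k·n) = 151 / (10 × 100) = 0.15100
UCL = p̄ + 3·√(p̄(1−p̄)/n) = 0.15100 + 3 × √(0.15100×0.84900/100) = 0.15100 + 3 × 0.03580 = 0.25841

0.2584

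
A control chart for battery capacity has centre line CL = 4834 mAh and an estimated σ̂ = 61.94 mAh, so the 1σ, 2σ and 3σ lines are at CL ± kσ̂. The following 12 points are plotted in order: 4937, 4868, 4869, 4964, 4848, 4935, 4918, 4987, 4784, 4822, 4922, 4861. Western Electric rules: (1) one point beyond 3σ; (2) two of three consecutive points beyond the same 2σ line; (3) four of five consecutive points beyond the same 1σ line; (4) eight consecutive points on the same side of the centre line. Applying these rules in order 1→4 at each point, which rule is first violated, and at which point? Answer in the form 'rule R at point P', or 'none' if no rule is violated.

Zone of each point (C = within 1σ̂, B = 1σ̂–2σ̂, A = 2σ̂–3σ̂, * = beyond 3σ̂; sign = side of CL): 1:+B, 2:+C, 3:+C, 4:+A, 5:+C, 6:+B, 7:+B, 8:+A, 9:-C, 10:-C, 11:+B, 12:+C
Rule 3 (four of five consecutive points beyond the same 1σ limit) is satisfied at point 8.

rule 3 at point 8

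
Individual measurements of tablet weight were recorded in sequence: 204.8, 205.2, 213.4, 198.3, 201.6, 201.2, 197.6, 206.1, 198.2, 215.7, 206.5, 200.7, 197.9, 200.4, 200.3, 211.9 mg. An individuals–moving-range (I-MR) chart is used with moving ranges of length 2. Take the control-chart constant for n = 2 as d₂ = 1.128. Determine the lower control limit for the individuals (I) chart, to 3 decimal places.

186.557

X̄ = (204.8 + 205.2 + 213.4 + 198.3 + 201.6 + 201.2 + 197.6 + 206.1 + 198.2 + 215.7 + 206.5 + 200.7 + 197.9 + 200.4 + 200.3 + 211.9) / 16 = 203.7375
Moving ranges: 0.4, 8.2, 15.1, 3.3, 0.4, 3.6, 8.5, 7.9, 17.5, 9.2, 5.8, 2.8, 2.5, 0.1, 11.6; M̄R̄ = 96.9000 / 15 = 6.4600
LCL = X̄ − 3·M̄R̄/d₂ = 203.7375 − 3 × 6.4600 / 1.128 = 186.5566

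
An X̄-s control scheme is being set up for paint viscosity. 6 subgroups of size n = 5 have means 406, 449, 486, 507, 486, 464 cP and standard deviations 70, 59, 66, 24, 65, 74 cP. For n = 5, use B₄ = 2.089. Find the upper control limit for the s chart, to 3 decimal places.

124.644

s̄ = (70 + 59 + 66 + 24 + 65 + 74) / 6 = 59.6667
UCL_s = B₄·s̄ = 2.089 × 59.6667 = 124.6437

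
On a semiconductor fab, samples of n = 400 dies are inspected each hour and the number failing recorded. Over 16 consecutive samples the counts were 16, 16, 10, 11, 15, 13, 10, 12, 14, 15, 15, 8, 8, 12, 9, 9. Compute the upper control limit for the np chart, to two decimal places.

p̄ = Σdᵢ / (k·n) = 193 / (16 × 400) = 0.03016
UCL = np̄ + 3·√(np̄(1−p̄)) = 12.0625 + 3 × √(12.0625×0.96984) = 12.0625 + 3 × 3.4203 = 22.3235

22.32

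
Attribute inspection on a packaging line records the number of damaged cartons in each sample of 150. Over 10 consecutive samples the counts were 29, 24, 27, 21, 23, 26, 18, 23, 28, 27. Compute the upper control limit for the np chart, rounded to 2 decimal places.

p̄ = Σdᵢ / (k·n) = 246 / (10 × 150) = 0.16400
UCL = np̄ + 3·√(np̄(1−p̄)) = 24.6000 + 3 × √(24.6000×0.83600) = 24.6000 + 3 × 4.5349 = 38.2048

38.20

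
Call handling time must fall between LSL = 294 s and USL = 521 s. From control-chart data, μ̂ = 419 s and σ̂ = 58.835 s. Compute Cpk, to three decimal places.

0.578

Cpu = (USL − μ̂) / (3σ̂) = (521 − 419) / (3 × 58.835) = 0.5779; Cpl = (μ̂ − LSL) / (3σ̂) = (419 − 294) / (3 × 58.835) = 0.7082; Cpk = min(Cpu, Cpl) = 0.5779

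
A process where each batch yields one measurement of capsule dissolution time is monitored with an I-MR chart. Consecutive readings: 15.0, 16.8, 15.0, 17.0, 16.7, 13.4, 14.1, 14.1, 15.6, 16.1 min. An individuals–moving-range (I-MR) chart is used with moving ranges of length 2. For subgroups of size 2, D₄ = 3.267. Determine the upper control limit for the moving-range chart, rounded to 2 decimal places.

4.32

Moving ranges: 1.8, 1.8, 2.0, 0.3, 3.3, 0.7, 0.0, 1.5, 0.5; M̄R̄ = 11.9000 / 9 = 1.3222
UCL_MR = D₄·M̄R̄ = 3.267 × 1.3222 = 4.3197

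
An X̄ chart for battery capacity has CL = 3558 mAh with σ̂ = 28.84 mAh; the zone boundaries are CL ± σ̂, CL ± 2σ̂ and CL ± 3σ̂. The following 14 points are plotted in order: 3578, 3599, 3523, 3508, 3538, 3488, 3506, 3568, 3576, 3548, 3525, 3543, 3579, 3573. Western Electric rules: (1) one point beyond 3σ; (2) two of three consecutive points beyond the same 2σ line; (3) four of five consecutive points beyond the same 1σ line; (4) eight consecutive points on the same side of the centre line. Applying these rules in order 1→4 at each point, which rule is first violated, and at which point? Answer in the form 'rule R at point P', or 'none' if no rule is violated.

rule 3 at point 7

Zone of each point (C = within 1σ̂, B = 1σ̂–2σ̂, A = 2σ̂–3σ̂, * = beyond 3σ̂; sign = side of CL): 1:+C, 2:+B, 3:-B, 4:-B, 5:-C, 6:-A, 7:-B, 8:+C, 9:+C, 10:-C, 11:-B, 12:-C, 13:+C, 14:+C
Rule 3 (four of five consecutive points beyond the same 1σ limit) is satisfied at point 7.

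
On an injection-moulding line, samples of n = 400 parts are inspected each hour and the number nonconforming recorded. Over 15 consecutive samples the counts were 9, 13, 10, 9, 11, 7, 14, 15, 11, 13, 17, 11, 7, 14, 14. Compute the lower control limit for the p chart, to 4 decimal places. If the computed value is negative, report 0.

p̄ = Σdᵢ / (k·n) = 175 / (15 × 400) = 0.02917
LCL = p̄ − 3·√(p̄(1−p̄)/n) = 0.02917 − 3 × 0.00841 = 0.00393

0.0039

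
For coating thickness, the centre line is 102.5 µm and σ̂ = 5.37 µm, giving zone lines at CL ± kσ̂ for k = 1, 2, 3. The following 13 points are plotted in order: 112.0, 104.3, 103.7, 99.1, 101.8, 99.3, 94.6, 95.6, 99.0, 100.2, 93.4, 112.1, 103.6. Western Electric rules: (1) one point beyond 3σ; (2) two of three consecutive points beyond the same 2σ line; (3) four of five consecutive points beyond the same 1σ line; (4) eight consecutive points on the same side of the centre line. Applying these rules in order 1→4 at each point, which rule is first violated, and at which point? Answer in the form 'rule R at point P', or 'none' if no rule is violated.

rule 4 at point 11

Zone of each point (C = within 1σ̂, B = 1σ̂–2σ̂, A = 2σ̂–3σ̂, * = beyond 3σ̂; sign = side of CL): 1:+B, 2:+C, 3:+C, 4:-C, 5:-C, 6:-C, 7:-B, 8:-B, 9:-C, 10:-C, 11:-B, 12:+B, 13:+C
Rule 4 (eight consecutive points on the same side of the centre line) is satisfied at point 11.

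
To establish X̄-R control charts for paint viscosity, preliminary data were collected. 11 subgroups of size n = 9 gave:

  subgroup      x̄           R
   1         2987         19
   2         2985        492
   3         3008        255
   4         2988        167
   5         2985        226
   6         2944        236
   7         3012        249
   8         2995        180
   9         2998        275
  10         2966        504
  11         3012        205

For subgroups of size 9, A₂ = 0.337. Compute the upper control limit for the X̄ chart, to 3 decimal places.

X̄̄ = (2987 + 2985 + 3008 + 2988 + 2985 + 2944 + 3012 + 2995 + 2998 + 2966 + 3012) / 11 = 32880.0000 / 11 = 2989.0909
R̄ = (19 + 492 + 255 + 167 + 226 + 236 + 249 + 180 + 275 + 504 + 205) / 11 = 2808.0000 / 11 = 255.2727
UCL = X̄̄ + A₂·R̄ = 2989.0909 + 0.337 × 255.2727 = 3075.1178

3075.118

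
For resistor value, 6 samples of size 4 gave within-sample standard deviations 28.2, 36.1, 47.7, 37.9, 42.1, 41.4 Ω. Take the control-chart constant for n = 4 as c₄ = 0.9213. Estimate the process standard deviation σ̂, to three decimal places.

42.223

s̄ = (28.2 + 36.1 + 47.7 + 37.9 + 42.1 + 41.4) / 6 = 38.9000
σ̂ = s̄ / c₄ = 38.9000 / 0.9213 = 42.2229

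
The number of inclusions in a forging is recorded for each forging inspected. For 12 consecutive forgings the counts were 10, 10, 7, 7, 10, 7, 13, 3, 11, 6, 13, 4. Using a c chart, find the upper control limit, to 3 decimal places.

17.120

c̄ = (10 + 10 + 7 + 7 + 10 + 7 + 13 + 3 + 11 + 6 + 13 + 4) / 12 = 101 / 12 = 8.4167
UCL = c̄ + 3√c̄ = 8.4167 + 3 × √8.4167 = 8.4167 + 3 × 2.9011 = 17.1201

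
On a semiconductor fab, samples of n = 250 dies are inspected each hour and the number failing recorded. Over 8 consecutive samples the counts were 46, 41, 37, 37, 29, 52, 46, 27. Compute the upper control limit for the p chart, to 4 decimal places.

0.2266

p̄ = Σdᵢ / (k·n) = 315 / (8 × 250) = 0.15750
UCL = p̄ + 3·√(p̄(1−p̄)/n) = 0.15750 + 3 × √(0.15750×0.84250/250) = 0.15750 + 3 × 0.02304 = 0.22662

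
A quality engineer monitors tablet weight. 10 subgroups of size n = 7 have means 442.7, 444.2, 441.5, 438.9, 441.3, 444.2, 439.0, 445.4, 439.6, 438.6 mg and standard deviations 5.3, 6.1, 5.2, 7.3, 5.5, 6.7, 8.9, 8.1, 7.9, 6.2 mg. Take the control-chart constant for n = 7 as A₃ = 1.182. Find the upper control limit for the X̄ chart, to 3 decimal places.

449.483

X̄̄ = (442.7 + 444.2 + 441.5 + 438.9 + 441.3 + 444.2 + 439.0 + 445.4 + 439.6 + 438.6) / 10 = 441.5400
s̄ = (5.3 + 6.1 + 5.2 + 7.3 + 5.5 + 6.7 + 8.9 + 8.1 + 7.9 + 6.2) / 10 = 6.7200
UCL = X̄̄ + A₃·s̄ = 441.5400 + 1.182 × 6.7200 = 449.4830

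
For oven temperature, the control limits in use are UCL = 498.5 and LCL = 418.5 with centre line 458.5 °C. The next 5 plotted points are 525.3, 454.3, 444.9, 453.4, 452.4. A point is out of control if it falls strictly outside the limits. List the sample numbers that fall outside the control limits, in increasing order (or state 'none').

Compare each point to [418.5, 498.5]: sample 1 = 525.3 > UCL.

1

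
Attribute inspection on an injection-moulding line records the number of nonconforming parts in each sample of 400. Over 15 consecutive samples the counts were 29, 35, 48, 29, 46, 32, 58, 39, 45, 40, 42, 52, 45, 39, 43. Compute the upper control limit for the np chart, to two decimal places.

59.76

p̄ = Σdᵢ / (k·n) = 622 / (15 × 400) = 0.10367
UCL = np̄ + 3·√(np̄(1−p̄)) = 41.4667 + 3 × √(41.4667×0.89633) = 41.4667 + 3 × 6.0966 = 59.7563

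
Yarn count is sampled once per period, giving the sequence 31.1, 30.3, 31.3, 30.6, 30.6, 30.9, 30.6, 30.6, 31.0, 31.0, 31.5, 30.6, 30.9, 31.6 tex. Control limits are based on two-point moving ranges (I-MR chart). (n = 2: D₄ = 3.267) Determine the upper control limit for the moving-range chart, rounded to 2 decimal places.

Moving ranges: 0.8, 1.0, 0.7, 0.0, 0.3, 0.3, 0.0, 0.4, 0.0, 0.5, 0.9, 0.3, 0.7; M̄R̄ = 5.9000 / 13 = 0.4538
UCL_MR = D₄·M̄R̄ = 3.267 × 0.4538 = 1.4827

1.48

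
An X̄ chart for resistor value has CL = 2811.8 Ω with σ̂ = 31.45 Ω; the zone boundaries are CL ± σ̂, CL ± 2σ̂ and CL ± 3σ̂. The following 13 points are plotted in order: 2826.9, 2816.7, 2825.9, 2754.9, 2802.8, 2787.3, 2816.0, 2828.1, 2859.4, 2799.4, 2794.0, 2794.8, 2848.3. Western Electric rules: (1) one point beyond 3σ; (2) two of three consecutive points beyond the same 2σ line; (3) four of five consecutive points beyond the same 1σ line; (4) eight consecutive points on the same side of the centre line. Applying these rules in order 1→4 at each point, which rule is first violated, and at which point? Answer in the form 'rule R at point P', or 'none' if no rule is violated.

none

Zone of each point (C = within 1σ̂, B = 1σ̂–2σ̂, A = 2σ̂–3σ̂, * = beyond 3σ̂; sign = side of CL): 1:+C, 2:+C, 3:+C, 4:-B, 5:-C, 6:-C, 7:+C, 8:+C, 9:+B, 10:-C, 11:-C, 12:-C, 13:+B
No rule fires across all 13 points.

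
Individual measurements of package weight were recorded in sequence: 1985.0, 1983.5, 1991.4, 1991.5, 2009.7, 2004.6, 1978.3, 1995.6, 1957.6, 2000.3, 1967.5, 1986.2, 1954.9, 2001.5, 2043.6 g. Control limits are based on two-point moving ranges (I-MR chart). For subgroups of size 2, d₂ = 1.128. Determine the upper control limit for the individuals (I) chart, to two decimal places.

2052.50

X̄ = (1985.0 + 1983.5 + 1991.4 + 1991.5 + 2009.7 + 2004.6 + 1978.3 + 1995.6 + 1957.6 + 2000.3 + 1967.5 + 1986.2 + 1954.9 + 2001.5 + 2043.6) / 15 = 1990.0800
Moving ranges: 1.5, 7.9, 0.1, 18.2, 5.1, 26.3, 17.3, 38.0, 42.7, 32.8, 18.7, 31.3, 46.6, 42.1; M̄R̄ = 328.6000 / 14 = 23.4714
UCL = X̄ + 3·M̄R̄/d₂ = 1990.0800 + 3 × 23.4714 / 1.128 = 2052.5040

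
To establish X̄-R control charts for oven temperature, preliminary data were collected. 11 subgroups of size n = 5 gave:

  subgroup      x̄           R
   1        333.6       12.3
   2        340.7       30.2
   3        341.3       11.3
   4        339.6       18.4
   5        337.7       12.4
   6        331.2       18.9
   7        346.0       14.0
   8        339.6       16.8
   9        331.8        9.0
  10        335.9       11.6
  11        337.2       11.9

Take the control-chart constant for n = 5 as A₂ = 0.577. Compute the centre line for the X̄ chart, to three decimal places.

337.691

X̄̄ = (333.6 + 340.7 + 341.3 + 339.6 + 337.7 + 331.2 + 346.0 + 339.6 + 331.8 + 335.9 + 337.2) / 11 = 3714.6000 / 11 = 337.6909
CL = X̄̄ = 337.6909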